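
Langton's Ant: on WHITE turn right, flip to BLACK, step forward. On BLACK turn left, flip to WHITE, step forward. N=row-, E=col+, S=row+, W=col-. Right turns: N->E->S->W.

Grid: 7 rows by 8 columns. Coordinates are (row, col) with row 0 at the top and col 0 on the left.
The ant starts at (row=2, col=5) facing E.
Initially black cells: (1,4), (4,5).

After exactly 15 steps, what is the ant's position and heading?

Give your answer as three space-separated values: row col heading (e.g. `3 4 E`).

Step 1: on WHITE (2,5): turn R to S, flip to black, move to (3,5). |black|=3
Step 2: on WHITE (3,5): turn R to W, flip to black, move to (3,4). |black|=4
Step 3: on WHITE (3,4): turn R to N, flip to black, move to (2,4). |black|=5
Step 4: on WHITE (2,4): turn R to E, flip to black, move to (2,5). |black|=6
Step 5: on BLACK (2,5): turn L to N, flip to white, move to (1,5). |black|=5
Step 6: on WHITE (1,5): turn R to E, flip to black, move to (1,6). |black|=6
Step 7: on WHITE (1,6): turn R to S, flip to black, move to (2,6). |black|=7
Step 8: on WHITE (2,6): turn R to W, flip to black, move to (2,5). |black|=8
Step 9: on WHITE (2,5): turn R to N, flip to black, move to (1,5). |black|=9
Step 10: on BLACK (1,5): turn L to W, flip to white, move to (1,4). |black|=8
Step 11: on BLACK (1,4): turn L to S, flip to white, move to (2,4). |black|=7
Step 12: on BLACK (2,4): turn L to E, flip to white, move to (2,5). |black|=6
Step 13: on BLACK (2,5): turn L to N, flip to white, move to (1,5). |black|=5
Step 14: on WHITE (1,5): turn R to E, flip to black, move to (1,6). |black|=6
Step 15: on BLACK (1,6): turn L to N, flip to white, move to (0,6). |black|=5

Answer: 0 6 N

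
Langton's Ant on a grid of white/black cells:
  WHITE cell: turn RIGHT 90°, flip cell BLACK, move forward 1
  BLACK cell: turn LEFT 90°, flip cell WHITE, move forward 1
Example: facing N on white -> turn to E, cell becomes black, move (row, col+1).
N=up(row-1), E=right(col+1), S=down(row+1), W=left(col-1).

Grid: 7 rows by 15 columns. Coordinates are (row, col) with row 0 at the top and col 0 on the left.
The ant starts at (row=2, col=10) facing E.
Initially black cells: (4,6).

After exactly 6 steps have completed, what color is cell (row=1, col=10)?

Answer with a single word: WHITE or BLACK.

Answer: BLACK

Derivation:
Step 1: on WHITE (2,10): turn R to S, flip to black, move to (3,10). |black|=2
Step 2: on WHITE (3,10): turn R to W, flip to black, move to (3,9). |black|=3
Step 3: on WHITE (3,9): turn R to N, flip to black, move to (2,9). |black|=4
Step 4: on WHITE (2,9): turn R to E, flip to black, move to (2,10). |black|=5
Step 5: on BLACK (2,10): turn L to N, flip to white, move to (1,10). |black|=4
Step 6: on WHITE (1,10): turn R to E, flip to black, move to (1,11). |black|=5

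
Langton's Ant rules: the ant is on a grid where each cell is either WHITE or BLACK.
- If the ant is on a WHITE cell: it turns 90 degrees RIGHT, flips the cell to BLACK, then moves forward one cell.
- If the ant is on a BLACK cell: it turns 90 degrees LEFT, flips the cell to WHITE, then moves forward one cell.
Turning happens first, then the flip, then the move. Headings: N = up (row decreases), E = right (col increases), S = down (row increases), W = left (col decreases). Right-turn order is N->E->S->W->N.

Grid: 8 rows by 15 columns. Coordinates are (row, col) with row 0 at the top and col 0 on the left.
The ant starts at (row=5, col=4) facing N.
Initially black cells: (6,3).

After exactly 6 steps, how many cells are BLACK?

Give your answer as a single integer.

Step 1: on WHITE (5,4): turn R to E, flip to black, move to (5,5). |black|=2
Step 2: on WHITE (5,5): turn R to S, flip to black, move to (6,5). |black|=3
Step 3: on WHITE (6,5): turn R to W, flip to black, move to (6,4). |black|=4
Step 4: on WHITE (6,4): turn R to N, flip to black, move to (5,4). |black|=5
Step 5: on BLACK (5,4): turn L to W, flip to white, move to (5,3). |black|=4
Step 6: on WHITE (5,3): turn R to N, flip to black, move to (4,3). |black|=5

Answer: 5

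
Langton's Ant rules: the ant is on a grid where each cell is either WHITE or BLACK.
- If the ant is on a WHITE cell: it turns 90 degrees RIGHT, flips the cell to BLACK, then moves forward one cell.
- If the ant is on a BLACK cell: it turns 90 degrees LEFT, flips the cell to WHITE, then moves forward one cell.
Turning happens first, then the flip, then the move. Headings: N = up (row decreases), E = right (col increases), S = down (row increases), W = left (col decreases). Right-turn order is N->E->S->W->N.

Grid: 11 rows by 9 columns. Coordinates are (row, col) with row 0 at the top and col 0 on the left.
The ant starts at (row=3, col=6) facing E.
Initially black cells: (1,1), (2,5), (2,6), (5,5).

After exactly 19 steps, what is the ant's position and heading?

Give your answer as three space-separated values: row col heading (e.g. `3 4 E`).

Answer: 3 7 N

Derivation:
Step 1: on WHITE (3,6): turn R to S, flip to black, move to (4,6). |black|=5
Step 2: on WHITE (4,6): turn R to W, flip to black, move to (4,5). |black|=6
Step 3: on WHITE (4,5): turn R to N, flip to black, move to (3,5). |black|=7
Step 4: on WHITE (3,5): turn R to E, flip to black, move to (3,6). |black|=8
Step 5: on BLACK (3,6): turn L to N, flip to white, move to (2,6). |black|=7
Step 6: on BLACK (2,6): turn L to W, flip to white, move to (2,5). |black|=6
Step 7: on BLACK (2,5): turn L to S, flip to white, move to (3,5). |black|=5
Step 8: on BLACK (3,5): turn L to E, flip to white, move to (3,6). |black|=4
Step 9: on WHITE (3,6): turn R to S, flip to black, move to (4,6). |black|=5
Step 10: on BLACK (4,6): turn L to E, flip to white, move to (4,7). |black|=4
Step 11: on WHITE (4,7): turn R to S, flip to black, move to (5,7). |black|=5
Step 12: on WHITE (5,7): turn R to W, flip to black, move to (5,6). |black|=6
Step 13: on WHITE (5,6): turn R to N, flip to black, move to (4,6). |black|=7
Step 14: on WHITE (4,6): turn R to E, flip to black, move to (4,7). |black|=8
Step 15: on BLACK (4,7): turn L to N, flip to white, move to (3,7). |black|=7
Step 16: on WHITE (3,7): turn R to E, flip to black, move to (3,8). |black|=8
Step 17: on WHITE (3,8): turn R to S, flip to black, move to (4,8). |black|=9
Step 18: on WHITE (4,8): turn R to W, flip to black, move to (4,7). |black|=10
Step 19: on WHITE (4,7): turn R to N, flip to black, move to (3,7). |black|=11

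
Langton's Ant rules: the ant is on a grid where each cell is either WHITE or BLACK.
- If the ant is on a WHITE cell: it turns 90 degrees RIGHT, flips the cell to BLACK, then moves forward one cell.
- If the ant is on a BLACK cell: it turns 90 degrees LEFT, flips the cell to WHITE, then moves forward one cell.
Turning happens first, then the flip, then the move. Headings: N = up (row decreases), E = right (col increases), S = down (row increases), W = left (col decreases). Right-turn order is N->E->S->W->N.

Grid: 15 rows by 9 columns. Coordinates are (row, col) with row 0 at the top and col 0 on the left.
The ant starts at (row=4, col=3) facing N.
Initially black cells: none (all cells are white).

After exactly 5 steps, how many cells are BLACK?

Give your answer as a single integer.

Answer: 3

Derivation:
Step 1: on WHITE (4,3): turn R to E, flip to black, move to (4,4). |black|=1
Step 2: on WHITE (4,4): turn R to S, flip to black, move to (5,4). |black|=2
Step 3: on WHITE (5,4): turn R to W, flip to black, move to (5,3). |black|=3
Step 4: on WHITE (5,3): turn R to N, flip to black, move to (4,3). |black|=4
Step 5: on BLACK (4,3): turn L to W, flip to white, move to (4,2). |black|=3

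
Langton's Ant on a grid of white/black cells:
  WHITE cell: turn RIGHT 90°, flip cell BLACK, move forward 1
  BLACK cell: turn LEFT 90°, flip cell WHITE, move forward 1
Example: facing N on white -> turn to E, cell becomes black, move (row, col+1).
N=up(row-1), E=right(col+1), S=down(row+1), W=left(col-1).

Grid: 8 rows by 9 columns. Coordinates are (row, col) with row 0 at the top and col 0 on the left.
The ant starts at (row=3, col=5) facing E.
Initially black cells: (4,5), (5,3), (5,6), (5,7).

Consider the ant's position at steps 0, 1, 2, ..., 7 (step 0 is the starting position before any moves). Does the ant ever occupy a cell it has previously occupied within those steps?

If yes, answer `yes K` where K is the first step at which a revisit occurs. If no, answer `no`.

Answer: no

Derivation:
Step 1: on WHITE (3,5): turn R to S, flip to black, move to (4,5). |black|=5 — new cell
Step 2: on BLACK (4,5): turn L to E, flip to white, move to (4,6). |black|=4 — new cell
Step 3: on WHITE (4,6): turn R to S, flip to black, move to (5,6). |black|=5 — new cell
Step 4: on BLACK (5,6): turn L to E, flip to white, move to (5,7). |black|=4 — new cell
Step 5: on BLACK (5,7): turn L to N, flip to white, move to (4,7). |black|=3 — new cell
Step 6: on WHITE (4,7): turn R to E, flip to black, move to (4,8). |black|=4 — new cell
Step 7: on WHITE (4,8): turn R to S, flip to black, move to (5,8). |black|=5 — new cell
No revisit within 7 steps.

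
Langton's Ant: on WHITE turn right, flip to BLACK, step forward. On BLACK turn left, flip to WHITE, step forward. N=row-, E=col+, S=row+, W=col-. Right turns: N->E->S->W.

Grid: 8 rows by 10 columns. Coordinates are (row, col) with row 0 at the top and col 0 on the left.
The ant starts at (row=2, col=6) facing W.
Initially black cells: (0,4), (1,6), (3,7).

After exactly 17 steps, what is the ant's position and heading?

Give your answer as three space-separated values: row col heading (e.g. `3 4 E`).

Answer: 3 4 S

Derivation:
Step 1: on WHITE (2,6): turn R to N, flip to black, move to (1,6). |black|=4
Step 2: on BLACK (1,6): turn L to W, flip to white, move to (1,5). |black|=3
Step 3: on WHITE (1,5): turn R to N, flip to black, move to (0,5). |black|=4
Step 4: on WHITE (0,5): turn R to E, flip to black, move to (0,6). |black|=5
Step 5: on WHITE (0,6): turn R to S, flip to black, move to (1,6). |black|=6
Step 6: on WHITE (1,6): turn R to W, flip to black, move to (1,5). |black|=7
Step 7: on BLACK (1,5): turn L to S, flip to white, move to (2,5). |black|=6
Step 8: on WHITE (2,5): turn R to W, flip to black, move to (2,4). |black|=7
Step 9: on WHITE (2,4): turn R to N, flip to black, move to (1,4). |black|=8
Step 10: on WHITE (1,4): turn R to E, flip to black, move to (1,5). |black|=9
Step 11: on WHITE (1,5): turn R to S, flip to black, move to (2,5). |black|=10
Step 12: on BLACK (2,5): turn L to E, flip to white, move to (2,6). |black|=9
Step 13: on BLACK (2,6): turn L to N, flip to white, move to (1,6). |black|=8
Step 14: on BLACK (1,6): turn L to W, flip to white, move to (1,5). |black|=7
Step 15: on BLACK (1,5): turn L to S, flip to white, move to (2,5). |black|=6
Step 16: on WHITE (2,5): turn R to W, flip to black, move to (2,4). |black|=7
Step 17: on BLACK (2,4): turn L to S, flip to white, move to (3,4). |black|=6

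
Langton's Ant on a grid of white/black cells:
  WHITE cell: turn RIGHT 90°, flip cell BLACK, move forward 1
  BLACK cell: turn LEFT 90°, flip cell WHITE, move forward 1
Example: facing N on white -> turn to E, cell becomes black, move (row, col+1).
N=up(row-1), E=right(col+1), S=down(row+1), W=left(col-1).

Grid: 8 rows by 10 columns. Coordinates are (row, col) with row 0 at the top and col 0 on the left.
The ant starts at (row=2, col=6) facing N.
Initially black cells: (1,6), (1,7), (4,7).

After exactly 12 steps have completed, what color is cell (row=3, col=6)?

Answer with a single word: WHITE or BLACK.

Step 1: on WHITE (2,6): turn R to E, flip to black, move to (2,7). |black|=4
Step 2: on WHITE (2,7): turn R to S, flip to black, move to (3,7). |black|=5
Step 3: on WHITE (3,7): turn R to W, flip to black, move to (3,6). |black|=6
Step 4: on WHITE (3,6): turn R to N, flip to black, move to (2,6). |black|=7
Step 5: on BLACK (2,6): turn L to W, flip to white, move to (2,5). |black|=6
Step 6: on WHITE (2,5): turn R to N, flip to black, move to (1,5). |black|=7
Step 7: on WHITE (1,5): turn R to E, flip to black, move to (1,6). |black|=8
Step 8: on BLACK (1,6): turn L to N, flip to white, move to (0,6). |black|=7
Step 9: on WHITE (0,6): turn R to E, flip to black, move to (0,7). |black|=8
Step 10: on WHITE (0,7): turn R to S, flip to black, move to (1,7). |black|=9
Step 11: on BLACK (1,7): turn L to E, flip to white, move to (1,8). |black|=8
Step 12: on WHITE (1,8): turn R to S, flip to black, move to (2,8). |black|=9

Answer: BLACK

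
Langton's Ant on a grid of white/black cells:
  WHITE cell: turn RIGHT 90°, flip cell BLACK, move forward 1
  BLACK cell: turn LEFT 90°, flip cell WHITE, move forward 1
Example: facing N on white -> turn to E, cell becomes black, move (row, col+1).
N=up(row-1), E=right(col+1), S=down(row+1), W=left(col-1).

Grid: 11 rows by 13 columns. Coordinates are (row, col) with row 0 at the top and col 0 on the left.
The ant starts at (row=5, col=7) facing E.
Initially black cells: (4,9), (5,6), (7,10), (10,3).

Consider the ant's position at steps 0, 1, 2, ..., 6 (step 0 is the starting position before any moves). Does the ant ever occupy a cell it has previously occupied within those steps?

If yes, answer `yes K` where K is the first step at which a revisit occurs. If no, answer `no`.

Step 1: on WHITE (5,7): turn R to S, flip to black, move to (6,7). |black|=5 — new cell
Step 2: on WHITE (6,7): turn R to W, flip to black, move to (6,6). |black|=6 — new cell
Step 3: on WHITE (6,6): turn R to N, flip to black, move to (5,6). |black|=7 — new cell
Step 4: on BLACK (5,6): turn L to W, flip to white, move to (5,5). |black|=6 — new cell
Step 5: on WHITE (5,5): turn R to N, flip to black, move to (4,5). |black|=7 — new cell
Step 6: on WHITE (4,5): turn R to E, flip to black, move to (4,6). |black|=8 — new cell
No revisit within 6 steps.

Answer: no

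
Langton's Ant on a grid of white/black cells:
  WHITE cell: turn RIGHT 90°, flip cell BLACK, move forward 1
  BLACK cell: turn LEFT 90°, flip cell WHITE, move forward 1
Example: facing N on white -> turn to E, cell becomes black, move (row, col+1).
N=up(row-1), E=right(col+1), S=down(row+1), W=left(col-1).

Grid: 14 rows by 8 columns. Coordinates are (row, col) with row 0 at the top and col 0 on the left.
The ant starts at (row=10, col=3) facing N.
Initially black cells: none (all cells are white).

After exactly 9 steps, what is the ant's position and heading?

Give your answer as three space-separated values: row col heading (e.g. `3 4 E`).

Step 1: on WHITE (10,3): turn R to E, flip to black, move to (10,4). |black|=1
Step 2: on WHITE (10,4): turn R to S, flip to black, move to (11,4). |black|=2
Step 3: on WHITE (11,4): turn R to W, flip to black, move to (11,3). |black|=3
Step 4: on WHITE (11,3): turn R to N, flip to black, move to (10,3). |black|=4
Step 5: on BLACK (10,3): turn L to W, flip to white, move to (10,2). |black|=3
Step 6: on WHITE (10,2): turn R to N, flip to black, move to (9,2). |black|=4
Step 7: on WHITE (9,2): turn R to E, flip to black, move to (9,3). |black|=5
Step 8: on WHITE (9,3): turn R to S, flip to black, move to (10,3). |black|=6
Step 9: on WHITE (10,3): turn R to W, flip to black, move to (10,2). |black|=7

Answer: 10 2 W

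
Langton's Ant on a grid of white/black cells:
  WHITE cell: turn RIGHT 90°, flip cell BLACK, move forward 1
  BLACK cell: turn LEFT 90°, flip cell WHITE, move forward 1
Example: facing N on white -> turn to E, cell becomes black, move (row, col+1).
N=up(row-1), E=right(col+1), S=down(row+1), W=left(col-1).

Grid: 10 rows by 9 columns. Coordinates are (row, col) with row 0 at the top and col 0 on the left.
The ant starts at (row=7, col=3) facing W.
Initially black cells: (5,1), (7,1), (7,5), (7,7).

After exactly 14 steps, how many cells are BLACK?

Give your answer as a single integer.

Step 1: on WHITE (7,3): turn R to N, flip to black, move to (6,3). |black|=5
Step 2: on WHITE (6,3): turn R to E, flip to black, move to (6,4). |black|=6
Step 3: on WHITE (6,4): turn R to S, flip to black, move to (7,4). |black|=7
Step 4: on WHITE (7,4): turn R to W, flip to black, move to (7,3). |black|=8
Step 5: on BLACK (7,3): turn L to S, flip to white, move to (8,3). |black|=7
Step 6: on WHITE (8,3): turn R to W, flip to black, move to (8,2). |black|=8
Step 7: on WHITE (8,2): turn R to N, flip to black, move to (7,2). |black|=9
Step 8: on WHITE (7,2): turn R to E, flip to black, move to (7,3). |black|=10
Step 9: on WHITE (7,3): turn R to S, flip to black, move to (8,3). |black|=11
Step 10: on BLACK (8,3): turn L to E, flip to white, move to (8,4). |black|=10
Step 11: on WHITE (8,4): turn R to S, flip to black, move to (9,4). |black|=11
Step 12: on WHITE (9,4): turn R to W, flip to black, move to (9,3). |black|=12
Step 13: on WHITE (9,3): turn R to N, flip to black, move to (8,3). |black|=13
Step 14: on WHITE (8,3): turn R to E, flip to black, move to (8,4). |black|=14

Answer: 14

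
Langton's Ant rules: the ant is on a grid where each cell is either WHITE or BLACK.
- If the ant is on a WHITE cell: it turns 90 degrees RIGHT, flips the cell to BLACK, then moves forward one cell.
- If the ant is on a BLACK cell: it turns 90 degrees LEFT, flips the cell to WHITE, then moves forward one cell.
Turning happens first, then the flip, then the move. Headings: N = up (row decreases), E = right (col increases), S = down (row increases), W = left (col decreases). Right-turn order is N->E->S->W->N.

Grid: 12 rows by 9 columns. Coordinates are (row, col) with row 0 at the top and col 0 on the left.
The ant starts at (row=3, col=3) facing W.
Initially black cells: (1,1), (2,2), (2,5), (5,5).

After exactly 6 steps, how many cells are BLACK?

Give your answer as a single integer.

Answer: 8

Derivation:
Step 1: on WHITE (3,3): turn R to N, flip to black, move to (2,3). |black|=5
Step 2: on WHITE (2,3): turn R to E, flip to black, move to (2,4). |black|=6
Step 3: on WHITE (2,4): turn R to S, flip to black, move to (3,4). |black|=7
Step 4: on WHITE (3,4): turn R to W, flip to black, move to (3,3). |black|=8
Step 5: on BLACK (3,3): turn L to S, flip to white, move to (4,3). |black|=7
Step 6: on WHITE (4,3): turn R to W, flip to black, move to (4,2). |black|=8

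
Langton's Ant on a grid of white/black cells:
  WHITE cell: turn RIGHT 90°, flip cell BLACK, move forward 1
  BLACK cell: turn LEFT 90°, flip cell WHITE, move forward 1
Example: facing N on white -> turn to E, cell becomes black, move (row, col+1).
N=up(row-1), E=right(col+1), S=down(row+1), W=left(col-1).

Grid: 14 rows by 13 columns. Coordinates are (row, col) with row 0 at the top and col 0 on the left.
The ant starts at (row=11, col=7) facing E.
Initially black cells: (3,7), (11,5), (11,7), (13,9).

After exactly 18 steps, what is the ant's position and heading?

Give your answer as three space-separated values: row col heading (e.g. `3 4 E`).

Step 1: on BLACK (11,7): turn L to N, flip to white, move to (10,7). |black|=3
Step 2: on WHITE (10,7): turn R to E, flip to black, move to (10,8). |black|=4
Step 3: on WHITE (10,8): turn R to S, flip to black, move to (11,8). |black|=5
Step 4: on WHITE (11,8): turn R to W, flip to black, move to (11,7). |black|=6
Step 5: on WHITE (11,7): turn R to N, flip to black, move to (10,7). |black|=7
Step 6: on BLACK (10,7): turn L to W, flip to white, move to (10,6). |black|=6
Step 7: on WHITE (10,6): turn R to N, flip to black, move to (9,6). |black|=7
Step 8: on WHITE (9,6): turn R to E, flip to black, move to (9,7). |black|=8
Step 9: on WHITE (9,7): turn R to S, flip to black, move to (10,7). |black|=9
Step 10: on WHITE (10,7): turn R to W, flip to black, move to (10,6). |black|=10
Step 11: on BLACK (10,6): turn L to S, flip to white, move to (11,6). |black|=9
Step 12: on WHITE (11,6): turn R to W, flip to black, move to (11,5). |black|=10
Step 13: on BLACK (11,5): turn L to S, flip to white, move to (12,5). |black|=9
Step 14: on WHITE (12,5): turn R to W, flip to black, move to (12,4). |black|=10
Step 15: on WHITE (12,4): turn R to N, flip to black, move to (11,4). |black|=11
Step 16: on WHITE (11,4): turn R to E, flip to black, move to (11,5). |black|=12
Step 17: on WHITE (11,5): turn R to S, flip to black, move to (12,5). |black|=13
Step 18: on BLACK (12,5): turn L to E, flip to white, move to (12,6). |black|=12

Answer: 12 6 E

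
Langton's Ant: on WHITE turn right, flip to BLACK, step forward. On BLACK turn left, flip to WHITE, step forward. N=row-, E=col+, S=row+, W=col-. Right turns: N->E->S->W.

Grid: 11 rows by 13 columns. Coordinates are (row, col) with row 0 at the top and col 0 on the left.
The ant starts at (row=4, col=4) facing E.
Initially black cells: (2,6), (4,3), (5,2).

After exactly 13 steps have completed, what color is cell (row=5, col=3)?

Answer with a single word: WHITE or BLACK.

Step 1: on WHITE (4,4): turn R to S, flip to black, move to (5,4). |black|=4
Step 2: on WHITE (5,4): turn R to W, flip to black, move to (5,3). |black|=5
Step 3: on WHITE (5,3): turn R to N, flip to black, move to (4,3). |black|=6
Step 4: on BLACK (4,3): turn L to W, flip to white, move to (4,2). |black|=5
Step 5: on WHITE (4,2): turn R to N, flip to black, move to (3,2). |black|=6
Step 6: on WHITE (3,2): turn R to E, flip to black, move to (3,3). |black|=7
Step 7: on WHITE (3,3): turn R to S, flip to black, move to (4,3). |black|=8
Step 8: on WHITE (4,3): turn R to W, flip to black, move to (4,2). |black|=9
Step 9: on BLACK (4,2): turn L to S, flip to white, move to (5,2). |black|=8
Step 10: on BLACK (5,2): turn L to E, flip to white, move to (5,3). |black|=7
Step 11: on BLACK (5,3): turn L to N, flip to white, move to (4,3). |black|=6
Step 12: on BLACK (4,3): turn L to W, flip to white, move to (4,2). |black|=5
Step 13: on WHITE (4,2): turn R to N, flip to black, move to (3,2). |black|=6

Answer: WHITE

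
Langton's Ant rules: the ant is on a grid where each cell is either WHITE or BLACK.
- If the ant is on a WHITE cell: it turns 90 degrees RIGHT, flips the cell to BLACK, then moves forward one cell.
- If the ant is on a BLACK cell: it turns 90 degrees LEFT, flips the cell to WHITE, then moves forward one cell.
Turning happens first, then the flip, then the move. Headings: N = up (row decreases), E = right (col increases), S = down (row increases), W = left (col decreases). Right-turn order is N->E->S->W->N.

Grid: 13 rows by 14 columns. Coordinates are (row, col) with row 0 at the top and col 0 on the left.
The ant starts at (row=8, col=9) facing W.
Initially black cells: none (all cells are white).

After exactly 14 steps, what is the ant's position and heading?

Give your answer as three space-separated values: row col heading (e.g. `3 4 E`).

Step 1: on WHITE (8,9): turn R to N, flip to black, move to (7,9). |black|=1
Step 2: on WHITE (7,9): turn R to E, flip to black, move to (7,10). |black|=2
Step 3: on WHITE (7,10): turn R to S, flip to black, move to (8,10). |black|=3
Step 4: on WHITE (8,10): turn R to W, flip to black, move to (8,9). |black|=4
Step 5: on BLACK (8,9): turn L to S, flip to white, move to (9,9). |black|=3
Step 6: on WHITE (9,9): turn R to W, flip to black, move to (9,8). |black|=4
Step 7: on WHITE (9,8): turn R to N, flip to black, move to (8,8). |black|=5
Step 8: on WHITE (8,8): turn R to E, flip to black, move to (8,9). |black|=6
Step 9: on WHITE (8,9): turn R to S, flip to black, move to (9,9). |black|=7
Step 10: on BLACK (9,9): turn L to E, flip to white, move to (9,10). |black|=6
Step 11: on WHITE (9,10): turn R to S, flip to black, move to (10,10). |black|=7
Step 12: on WHITE (10,10): turn R to W, flip to black, move to (10,9). |black|=8
Step 13: on WHITE (10,9): turn R to N, flip to black, move to (9,9). |black|=9
Step 14: on WHITE (9,9): turn R to E, flip to black, move to (9,10). |black|=10

Answer: 9 10 E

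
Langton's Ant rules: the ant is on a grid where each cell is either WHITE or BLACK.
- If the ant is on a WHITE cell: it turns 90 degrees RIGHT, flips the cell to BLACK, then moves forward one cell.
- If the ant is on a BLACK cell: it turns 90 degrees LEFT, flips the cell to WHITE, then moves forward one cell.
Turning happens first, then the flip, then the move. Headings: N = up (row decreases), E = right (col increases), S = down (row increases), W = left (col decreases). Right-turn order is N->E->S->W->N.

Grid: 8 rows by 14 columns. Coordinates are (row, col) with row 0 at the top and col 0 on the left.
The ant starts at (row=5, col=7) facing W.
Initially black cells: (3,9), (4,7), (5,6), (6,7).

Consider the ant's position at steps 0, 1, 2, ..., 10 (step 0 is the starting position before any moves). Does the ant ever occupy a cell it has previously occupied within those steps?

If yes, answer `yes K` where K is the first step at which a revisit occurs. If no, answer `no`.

Answer: yes 5

Derivation:
Step 1: on WHITE (5,7): turn R to N, flip to black, move to (4,7). |black|=5 — new cell
Step 2: on BLACK (4,7): turn L to W, flip to white, move to (4,6). |black|=4 — new cell
Step 3: on WHITE (4,6): turn R to N, flip to black, move to (3,6). |black|=5 — new cell
Step 4: on WHITE (3,6): turn R to E, flip to black, move to (3,7). |black|=6 — new cell
Step 5: on WHITE (3,7): turn R to S, flip to black, move to (4,7). |black|=7 — REVISIT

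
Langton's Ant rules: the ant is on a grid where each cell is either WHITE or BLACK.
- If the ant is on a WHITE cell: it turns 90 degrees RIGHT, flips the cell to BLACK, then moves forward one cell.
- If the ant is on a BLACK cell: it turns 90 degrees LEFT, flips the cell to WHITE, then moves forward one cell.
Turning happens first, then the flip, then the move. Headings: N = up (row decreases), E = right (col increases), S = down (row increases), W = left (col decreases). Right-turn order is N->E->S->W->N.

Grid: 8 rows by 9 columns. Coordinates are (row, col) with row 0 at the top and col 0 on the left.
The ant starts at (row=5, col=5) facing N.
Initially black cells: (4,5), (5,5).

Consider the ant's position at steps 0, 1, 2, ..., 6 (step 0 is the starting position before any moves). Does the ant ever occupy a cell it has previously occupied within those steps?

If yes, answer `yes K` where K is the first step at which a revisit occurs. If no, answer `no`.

Step 1: on BLACK (5,5): turn L to W, flip to white, move to (5,4). |black|=1 — new cell
Step 2: on WHITE (5,4): turn R to N, flip to black, move to (4,4). |black|=2 — new cell
Step 3: on WHITE (4,4): turn R to E, flip to black, move to (4,5). |black|=3 — new cell
Step 4: on BLACK (4,5): turn L to N, flip to white, move to (3,5). |black|=2 — new cell
Step 5: on WHITE (3,5): turn R to E, flip to black, move to (3,6). |black|=3 — new cell
Step 6: on WHITE (3,6): turn R to S, flip to black, move to (4,6). |black|=4 — new cell
No revisit within 6 steps.

Answer: no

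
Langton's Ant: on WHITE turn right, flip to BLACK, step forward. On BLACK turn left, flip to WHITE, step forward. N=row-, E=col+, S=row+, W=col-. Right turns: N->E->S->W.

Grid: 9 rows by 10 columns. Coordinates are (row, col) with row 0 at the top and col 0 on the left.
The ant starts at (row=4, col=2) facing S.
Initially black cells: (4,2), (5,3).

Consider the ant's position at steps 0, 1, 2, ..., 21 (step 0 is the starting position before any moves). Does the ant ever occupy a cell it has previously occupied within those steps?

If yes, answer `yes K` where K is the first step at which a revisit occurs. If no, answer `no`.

Step 1: on BLACK (4,2): turn L to E, flip to white, move to (4,3). |black|=1 — new cell
Step 2: on WHITE (4,3): turn R to S, flip to black, move to (5,3). |black|=2 — new cell
Step 3: on BLACK (5,3): turn L to E, flip to white, move to (5,4). |black|=1 — new cell
Step 4: on WHITE (5,4): turn R to S, flip to black, move to (6,4). |black|=2 — new cell
Step 5: on WHITE (6,4): turn R to W, flip to black, move to (6,3). |black|=3 — new cell
Step 6: on WHITE (6,3): turn R to N, flip to black, move to (5,3). |black|=4 — REVISIT

Answer: yes 6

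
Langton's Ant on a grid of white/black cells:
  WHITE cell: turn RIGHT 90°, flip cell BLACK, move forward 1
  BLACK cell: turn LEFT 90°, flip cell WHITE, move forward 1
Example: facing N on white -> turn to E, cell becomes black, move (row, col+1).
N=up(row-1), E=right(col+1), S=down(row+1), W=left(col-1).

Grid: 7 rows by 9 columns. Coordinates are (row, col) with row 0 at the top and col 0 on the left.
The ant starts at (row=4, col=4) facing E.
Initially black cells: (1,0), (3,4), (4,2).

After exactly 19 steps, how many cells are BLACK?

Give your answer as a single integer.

Answer: 10

Derivation:
Step 1: on WHITE (4,4): turn R to S, flip to black, move to (5,4). |black|=4
Step 2: on WHITE (5,4): turn R to W, flip to black, move to (5,3). |black|=5
Step 3: on WHITE (5,3): turn R to N, flip to black, move to (4,3). |black|=6
Step 4: on WHITE (4,3): turn R to E, flip to black, move to (4,4). |black|=7
Step 5: on BLACK (4,4): turn L to N, flip to white, move to (3,4). |black|=6
Step 6: on BLACK (3,4): turn L to W, flip to white, move to (3,3). |black|=5
Step 7: on WHITE (3,3): turn R to N, flip to black, move to (2,3). |black|=6
Step 8: on WHITE (2,3): turn R to E, flip to black, move to (2,4). |black|=7
Step 9: on WHITE (2,4): turn R to S, flip to black, move to (3,4). |black|=8
Step 10: on WHITE (3,4): turn R to W, flip to black, move to (3,3). |black|=9
Step 11: on BLACK (3,3): turn L to S, flip to white, move to (4,3). |black|=8
Step 12: on BLACK (4,3): turn L to E, flip to white, move to (4,4). |black|=7
Step 13: on WHITE (4,4): turn R to S, flip to black, move to (5,4). |black|=8
Step 14: on BLACK (5,4): turn L to E, flip to white, move to (5,5). |black|=7
Step 15: on WHITE (5,5): turn R to S, flip to black, move to (6,5). |black|=8
Step 16: on WHITE (6,5): turn R to W, flip to black, move to (6,4). |black|=9
Step 17: on WHITE (6,4): turn R to N, flip to black, move to (5,4). |black|=10
Step 18: on WHITE (5,4): turn R to E, flip to black, move to (5,5). |black|=11
Step 19: on BLACK (5,5): turn L to N, flip to white, move to (4,5). |black|=10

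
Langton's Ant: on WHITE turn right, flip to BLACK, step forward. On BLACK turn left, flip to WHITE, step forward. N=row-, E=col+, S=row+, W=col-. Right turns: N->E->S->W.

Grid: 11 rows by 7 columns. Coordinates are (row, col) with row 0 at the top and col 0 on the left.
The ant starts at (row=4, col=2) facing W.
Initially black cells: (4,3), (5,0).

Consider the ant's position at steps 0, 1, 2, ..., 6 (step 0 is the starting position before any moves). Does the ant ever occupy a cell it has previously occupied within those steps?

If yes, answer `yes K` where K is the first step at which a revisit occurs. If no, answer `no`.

Step 1: on WHITE (4,2): turn R to N, flip to black, move to (3,2). |black|=3 — new cell
Step 2: on WHITE (3,2): turn R to E, flip to black, move to (3,3). |black|=4 — new cell
Step 3: on WHITE (3,3): turn R to S, flip to black, move to (4,3). |black|=5 — new cell
Step 4: on BLACK (4,3): turn L to E, flip to white, move to (4,4). |black|=4 — new cell
Step 5: on WHITE (4,4): turn R to S, flip to black, move to (5,4). |black|=5 — new cell
Step 6: on WHITE (5,4): turn R to W, flip to black, move to (5,3). |black|=6 — new cell
No revisit within 6 steps.

Answer: no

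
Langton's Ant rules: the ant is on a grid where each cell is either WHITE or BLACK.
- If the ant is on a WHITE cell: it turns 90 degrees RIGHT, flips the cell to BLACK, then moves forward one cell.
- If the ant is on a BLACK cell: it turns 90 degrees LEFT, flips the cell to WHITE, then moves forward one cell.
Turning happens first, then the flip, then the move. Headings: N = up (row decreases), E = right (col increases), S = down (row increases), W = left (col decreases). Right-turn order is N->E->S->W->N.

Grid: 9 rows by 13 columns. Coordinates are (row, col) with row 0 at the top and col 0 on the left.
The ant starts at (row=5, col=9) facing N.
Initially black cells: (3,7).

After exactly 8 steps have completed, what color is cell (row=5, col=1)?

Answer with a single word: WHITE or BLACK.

Answer: WHITE

Derivation:
Step 1: on WHITE (5,9): turn R to E, flip to black, move to (5,10). |black|=2
Step 2: on WHITE (5,10): turn R to S, flip to black, move to (6,10). |black|=3
Step 3: on WHITE (6,10): turn R to W, flip to black, move to (6,9). |black|=4
Step 4: on WHITE (6,9): turn R to N, flip to black, move to (5,9). |black|=5
Step 5: on BLACK (5,9): turn L to W, flip to white, move to (5,8). |black|=4
Step 6: on WHITE (5,8): turn R to N, flip to black, move to (4,8). |black|=5
Step 7: on WHITE (4,8): turn R to E, flip to black, move to (4,9). |black|=6
Step 8: on WHITE (4,9): turn R to S, flip to black, move to (5,9). |black|=7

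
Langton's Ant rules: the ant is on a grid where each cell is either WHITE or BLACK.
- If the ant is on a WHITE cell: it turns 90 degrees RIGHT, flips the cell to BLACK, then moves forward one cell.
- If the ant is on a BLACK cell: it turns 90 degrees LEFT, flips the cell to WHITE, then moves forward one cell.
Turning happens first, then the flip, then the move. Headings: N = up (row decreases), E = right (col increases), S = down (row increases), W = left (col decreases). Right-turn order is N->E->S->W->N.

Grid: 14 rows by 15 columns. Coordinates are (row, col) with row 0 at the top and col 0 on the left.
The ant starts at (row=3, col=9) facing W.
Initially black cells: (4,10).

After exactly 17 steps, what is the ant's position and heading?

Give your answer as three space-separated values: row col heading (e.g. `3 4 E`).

Answer: 4 7 N

Derivation:
Step 1: on WHITE (3,9): turn R to N, flip to black, move to (2,9). |black|=2
Step 2: on WHITE (2,9): turn R to E, flip to black, move to (2,10). |black|=3
Step 3: on WHITE (2,10): turn R to S, flip to black, move to (3,10). |black|=4
Step 4: on WHITE (3,10): turn R to W, flip to black, move to (3,9). |black|=5
Step 5: on BLACK (3,9): turn L to S, flip to white, move to (4,9). |black|=4
Step 6: on WHITE (4,9): turn R to W, flip to black, move to (4,8). |black|=5
Step 7: on WHITE (4,8): turn R to N, flip to black, move to (3,8). |black|=6
Step 8: on WHITE (3,8): turn R to E, flip to black, move to (3,9). |black|=7
Step 9: on WHITE (3,9): turn R to S, flip to black, move to (4,9). |black|=8
Step 10: on BLACK (4,9): turn L to E, flip to white, move to (4,10). |black|=7
Step 11: on BLACK (4,10): turn L to N, flip to white, move to (3,10). |black|=6
Step 12: on BLACK (3,10): turn L to W, flip to white, move to (3,9). |black|=5
Step 13: on BLACK (3,9): turn L to S, flip to white, move to (4,9). |black|=4
Step 14: on WHITE (4,9): turn R to W, flip to black, move to (4,8). |black|=5
Step 15: on BLACK (4,8): turn L to S, flip to white, move to (5,8). |black|=4
Step 16: on WHITE (5,8): turn R to W, flip to black, move to (5,7). |black|=5
Step 17: on WHITE (5,7): turn R to N, flip to black, move to (4,7). |black|=6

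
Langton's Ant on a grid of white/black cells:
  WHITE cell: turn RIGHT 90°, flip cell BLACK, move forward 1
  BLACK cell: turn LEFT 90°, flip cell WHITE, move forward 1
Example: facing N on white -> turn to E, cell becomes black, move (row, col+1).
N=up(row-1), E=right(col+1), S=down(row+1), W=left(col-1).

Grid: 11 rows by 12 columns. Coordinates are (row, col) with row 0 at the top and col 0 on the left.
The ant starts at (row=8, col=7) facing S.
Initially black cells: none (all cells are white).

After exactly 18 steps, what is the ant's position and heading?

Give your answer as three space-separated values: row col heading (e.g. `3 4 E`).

Answer: 7 8 N

Derivation:
Step 1: on WHITE (8,7): turn R to W, flip to black, move to (8,6). |black|=1
Step 2: on WHITE (8,6): turn R to N, flip to black, move to (7,6). |black|=2
Step 3: on WHITE (7,6): turn R to E, flip to black, move to (7,7). |black|=3
Step 4: on WHITE (7,7): turn R to S, flip to black, move to (8,7). |black|=4
Step 5: on BLACK (8,7): turn L to E, flip to white, move to (8,8). |black|=3
Step 6: on WHITE (8,8): turn R to S, flip to black, move to (9,8). |black|=4
Step 7: on WHITE (9,8): turn R to W, flip to black, move to (9,7). |black|=5
Step 8: on WHITE (9,7): turn R to N, flip to black, move to (8,7). |black|=6
Step 9: on WHITE (8,7): turn R to E, flip to black, move to (8,8). |black|=7
Step 10: on BLACK (8,8): turn L to N, flip to white, move to (7,8). |black|=6
Step 11: on WHITE (7,8): turn R to E, flip to black, move to (7,9). |black|=7
Step 12: on WHITE (7,9): turn R to S, flip to black, move to (8,9). |black|=8
Step 13: on WHITE (8,9): turn R to W, flip to black, move to (8,8). |black|=9
Step 14: on WHITE (8,8): turn R to N, flip to black, move to (7,8). |black|=10
Step 15: on BLACK (7,8): turn L to W, flip to white, move to (7,7). |black|=9
Step 16: on BLACK (7,7): turn L to S, flip to white, move to (8,7). |black|=8
Step 17: on BLACK (8,7): turn L to E, flip to white, move to (8,8). |black|=7
Step 18: on BLACK (8,8): turn L to N, flip to white, move to (7,8). |black|=6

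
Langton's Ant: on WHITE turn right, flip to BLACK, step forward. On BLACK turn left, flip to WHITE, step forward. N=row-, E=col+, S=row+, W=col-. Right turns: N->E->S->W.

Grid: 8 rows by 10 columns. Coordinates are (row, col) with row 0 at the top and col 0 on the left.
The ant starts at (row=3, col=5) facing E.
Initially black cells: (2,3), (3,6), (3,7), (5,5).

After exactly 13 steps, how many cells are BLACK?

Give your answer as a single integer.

Step 1: on WHITE (3,5): turn R to S, flip to black, move to (4,5). |black|=5
Step 2: on WHITE (4,5): turn R to W, flip to black, move to (4,4). |black|=6
Step 3: on WHITE (4,4): turn R to N, flip to black, move to (3,4). |black|=7
Step 4: on WHITE (3,4): turn R to E, flip to black, move to (3,5). |black|=8
Step 5: on BLACK (3,5): turn L to N, flip to white, move to (2,5). |black|=7
Step 6: on WHITE (2,5): turn R to E, flip to black, move to (2,6). |black|=8
Step 7: on WHITE (2,6): turn R to S, flip to black, move to (3,6). |black|=9
Step 8: on BLACK (3,6): turn L to E, flip to white, move to (3,7). |black|=8
Step 9: on BLACK (3,7): turn L to N, flip to white, move to (2,7). |black|=7
Step 10: on WHITE (2,7): turn R to E, flip to black, move to (2,8). |black|=8
Step 11: on WHITE (2,8): turn R to S, flip to black, move to (3,8). |black|=9
Step 12: on WHITE (3,8): turn R to W, flip to black, move to (3,7). |black|=10
Step 13: on WHITE (3,7): turn R to N, flip to black, move to (2,7). |black|=11

Answer: 11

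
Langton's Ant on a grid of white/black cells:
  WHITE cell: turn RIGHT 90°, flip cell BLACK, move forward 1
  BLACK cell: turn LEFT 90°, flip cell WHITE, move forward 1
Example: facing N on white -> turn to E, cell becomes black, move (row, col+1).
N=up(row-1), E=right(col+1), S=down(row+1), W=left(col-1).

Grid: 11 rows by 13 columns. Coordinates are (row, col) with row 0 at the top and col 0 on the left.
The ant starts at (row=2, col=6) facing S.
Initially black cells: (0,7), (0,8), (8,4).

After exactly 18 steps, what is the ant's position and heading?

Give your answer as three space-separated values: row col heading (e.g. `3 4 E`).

Answer: 1 7 N

Derivation:
Step 1: on WHITE (2,6): turn R to W, flip to black, move to (2,5). |black|=4
Step 2: on WHITE (2,5): turn R to N, flip to black, move to (1,5). |black|=5
Step 3: on WHITE (1,5): turn R to E, flip to black, move to (1,6). |black|=6
Step 4: on WHITE (1,6): turn R to S, flip to black, move to (2,6). |black|=7
Step 5: on BLACK (2,6): turn L to E, flip to white, move to (2,7). |black|=6
Step 6: on WHITE (2,7): turn R to S, flip to black, move to (3,7). |black|=7
Step 7: on WHITE (3,7): turn R to W, flip to black, move to (3,6). |black|=8
Step 8: on WHITE (3,6): turn R to N, flip to black, move to (2,6). |black|=9
Step 9: on WHITE (2,6): turn R to E, flip to black, move to (2,7). |black|=10
Step 10: on BLACK (2,7): turn L to N, flip to white, move to (1,7). |black|=9
Step 11: on WHITE (1,7): turn R to E, flip to black, move to (1,8). |black|=10
Step 12: on WHITE (1,8): turn R to S, flip to black, move to (2,8). |black|=11
Step 13: on WHITE (2,8): turn R to W, flip to black, move to (2,7). |black|=12
Step 14: on WHITE (2,7): turn R to N, flip to black, move to (1,7). |black|=13
Step 15: on BLACK (1,7): turn L to W, flip to white, move to (1,6). |black|=12
Step 16: on BLACK (1,6): turn L to S, flip to white, move to (2,6). |black|=11
Step 17: on BLACK (2,6): turn L to E, flip to white, move to (2,7). |black|=10
Step 18: on BLACK (2,7): turn L to N, flip to white, move to (1,7). |black|=9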